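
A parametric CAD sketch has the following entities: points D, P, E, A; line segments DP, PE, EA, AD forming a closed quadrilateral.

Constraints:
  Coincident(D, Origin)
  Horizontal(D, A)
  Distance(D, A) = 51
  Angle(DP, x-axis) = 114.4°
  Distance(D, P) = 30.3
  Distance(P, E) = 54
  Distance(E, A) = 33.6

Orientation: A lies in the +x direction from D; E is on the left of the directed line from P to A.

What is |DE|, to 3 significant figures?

52.3

Checks: |PE| = 54.00 ✓; |EA| = 33.60 ✓.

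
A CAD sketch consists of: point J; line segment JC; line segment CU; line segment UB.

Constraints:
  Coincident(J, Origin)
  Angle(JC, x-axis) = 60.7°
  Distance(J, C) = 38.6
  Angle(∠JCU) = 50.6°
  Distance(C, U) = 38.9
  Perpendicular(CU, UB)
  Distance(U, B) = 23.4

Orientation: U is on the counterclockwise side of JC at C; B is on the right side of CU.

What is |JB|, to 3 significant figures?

55.1

∠JCU = 50.6°, so CU runs at 60.7° + (180° − 50.6°) = 190° from the x-axis; with |CU| = 38.9, U = C + 38.9·(cos 190°, sin 190°) = (-19.4, 26.8). The perpendicularity gives UB at right angles to CU; with |UB| = 23.4 on the right of CU, B = U + 23.4·(-0.175, 0.985) = (-23.5, 49.9). Then |JB| = |B − J| = 55.1.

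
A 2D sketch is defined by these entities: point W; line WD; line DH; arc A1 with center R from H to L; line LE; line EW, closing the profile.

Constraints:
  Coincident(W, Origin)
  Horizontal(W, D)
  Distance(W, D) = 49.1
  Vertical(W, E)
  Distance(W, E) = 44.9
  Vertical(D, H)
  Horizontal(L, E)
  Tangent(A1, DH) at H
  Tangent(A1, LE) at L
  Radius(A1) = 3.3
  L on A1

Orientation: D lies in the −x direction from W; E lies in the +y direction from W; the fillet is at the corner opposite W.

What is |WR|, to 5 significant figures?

61.872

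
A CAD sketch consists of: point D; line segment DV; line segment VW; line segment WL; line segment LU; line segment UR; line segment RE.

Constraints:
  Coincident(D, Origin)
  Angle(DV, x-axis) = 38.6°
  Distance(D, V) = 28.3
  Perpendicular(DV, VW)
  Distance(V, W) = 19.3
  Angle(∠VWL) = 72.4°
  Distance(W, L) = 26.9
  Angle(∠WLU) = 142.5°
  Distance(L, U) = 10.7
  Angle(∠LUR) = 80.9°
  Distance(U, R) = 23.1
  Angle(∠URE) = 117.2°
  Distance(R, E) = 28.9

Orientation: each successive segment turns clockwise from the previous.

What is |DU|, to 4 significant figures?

4.208

D is at the origin; DV runs at 38.6° with length 28.3, so V = (22.12, 17.66). The perpendicularity gives VW at right angles to DV, so VW runs at -51.40°; with |VW| = 19.3, W = (34.16, 2.572). ∠VWL = 72.4° gives WL at -159.0° from the x-axis; with |WL| = 26.9, L = (9.045, -7.068). ∠WLU = 142.5° gives LU at 163.5° from the x-axis; with |LU| = 10.7, U = (-1.215, -4.029). Then |DU| = |U − D| = 4.208.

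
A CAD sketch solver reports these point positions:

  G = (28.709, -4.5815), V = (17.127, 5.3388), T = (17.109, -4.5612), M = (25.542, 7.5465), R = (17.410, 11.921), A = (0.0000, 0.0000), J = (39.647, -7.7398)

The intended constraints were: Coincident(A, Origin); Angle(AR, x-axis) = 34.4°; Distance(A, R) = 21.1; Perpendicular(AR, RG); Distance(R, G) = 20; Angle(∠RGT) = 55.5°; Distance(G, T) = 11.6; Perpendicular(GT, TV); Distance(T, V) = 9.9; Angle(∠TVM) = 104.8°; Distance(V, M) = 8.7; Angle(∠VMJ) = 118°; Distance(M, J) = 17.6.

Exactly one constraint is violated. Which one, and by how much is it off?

Distance(M, J) = 17.6 — off by 3.20.

A = (0.00, 0.00) ✓; AR at 34.40° ✓; |AR| = 21.10 ✓; ∠(AR, RG) = 90.00° ✓; |RG| = 20.00 ✓; ∠RGT = 55.50° ✓; |GT| = 11.60 ✓; ∠(GT, TV) = 90.00° ✓; |TV| = 9.900 ✓; ∠TVM = 104.8° ✓; |VM| = 8.700 ✓; ∠VMJ = 118.0° ✓; |MJ| = 20.80 ✗.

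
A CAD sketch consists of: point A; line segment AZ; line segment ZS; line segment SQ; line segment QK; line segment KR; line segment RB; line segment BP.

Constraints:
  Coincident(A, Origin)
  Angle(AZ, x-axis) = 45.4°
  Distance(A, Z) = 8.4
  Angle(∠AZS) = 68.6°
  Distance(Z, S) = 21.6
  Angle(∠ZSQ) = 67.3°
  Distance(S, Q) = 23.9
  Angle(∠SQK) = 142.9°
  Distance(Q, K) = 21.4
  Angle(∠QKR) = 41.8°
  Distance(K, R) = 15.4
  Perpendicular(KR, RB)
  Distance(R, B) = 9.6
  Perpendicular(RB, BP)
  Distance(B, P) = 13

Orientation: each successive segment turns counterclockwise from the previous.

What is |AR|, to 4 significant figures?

11.25

A is at the origin; AZ runs at 45.4° with length 8.4, so Z = (5.898, 5.981). ∠AZS = 68.6° gives ZS at 156.8° from the x-axis; with |ZS| = 21.6, S = (-13.96, 14.49). ∠ZSQ = 67.3° gives SQ at -90.50° from the x-axis; with |SQ| = 23.9, Q = (-14.16, -9.409). ∠SQK = 142.9° gives QK at -53.40° from the x-axis; with |QK| = 21.4, K = (-1.405, -26.59). ∠QKR = 41.8° gives KR at 84.80° from the x-axis; with |KR| = 15.4, R = (-0.008848, -11.25). Then |AR| = |R − A| = 11.25.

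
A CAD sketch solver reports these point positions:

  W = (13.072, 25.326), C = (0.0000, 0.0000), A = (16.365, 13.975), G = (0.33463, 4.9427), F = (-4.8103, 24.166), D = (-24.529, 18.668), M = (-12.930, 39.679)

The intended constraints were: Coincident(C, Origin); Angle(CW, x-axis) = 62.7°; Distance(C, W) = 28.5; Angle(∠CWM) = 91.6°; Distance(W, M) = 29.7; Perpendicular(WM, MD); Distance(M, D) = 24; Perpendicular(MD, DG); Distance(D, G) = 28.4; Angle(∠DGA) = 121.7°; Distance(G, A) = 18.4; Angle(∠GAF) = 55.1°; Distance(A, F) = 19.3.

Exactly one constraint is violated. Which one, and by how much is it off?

Distance(A, F) = 19.3 — off by 4.20.

C = (0.00, 0.00) ✓; CW at 62.70° ✓; |CW| = 28.50 ✓; ∠CWM = 91.60° ✓; |WM| = 29.70 ✓; ∠(WM, MD) = 90.00° ✓; |MD| = 24.00 ✓; ∠(MD, DG) = 90.00° ✓; |DG| = 28.40 ✓; ∠DGA = 121.7° ✓; |GA| = 18.40 ✓; ∠GAF = 55.10° ✓; |AF| = 23.50 ✗.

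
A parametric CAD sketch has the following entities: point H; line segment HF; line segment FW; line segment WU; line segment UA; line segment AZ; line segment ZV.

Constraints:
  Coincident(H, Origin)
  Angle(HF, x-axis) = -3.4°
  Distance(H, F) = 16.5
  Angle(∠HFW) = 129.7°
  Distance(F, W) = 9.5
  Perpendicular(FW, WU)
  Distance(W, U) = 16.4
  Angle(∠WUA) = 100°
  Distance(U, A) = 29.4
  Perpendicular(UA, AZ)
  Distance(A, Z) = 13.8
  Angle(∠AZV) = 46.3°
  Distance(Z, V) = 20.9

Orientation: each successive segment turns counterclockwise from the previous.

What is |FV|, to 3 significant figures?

20.0

UA ⟂ AZ, so AZ runs at -53.1°; with |AZ| = 13.8, Z = (-4.24, -11.5). ∠AZV = 46.3° gives ZV at 80.6° from the x-axis; with |ZV| = 20.9, V = (-0.824, 9.10). Then |FV| = |V − F| = 20.0.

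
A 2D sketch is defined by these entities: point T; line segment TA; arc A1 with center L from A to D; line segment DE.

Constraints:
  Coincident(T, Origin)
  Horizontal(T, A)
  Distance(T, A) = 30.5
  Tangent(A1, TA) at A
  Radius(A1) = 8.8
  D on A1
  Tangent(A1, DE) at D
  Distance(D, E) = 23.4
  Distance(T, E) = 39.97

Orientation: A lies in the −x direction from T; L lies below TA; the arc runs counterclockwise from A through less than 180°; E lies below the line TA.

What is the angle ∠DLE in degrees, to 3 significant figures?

69.4°

Checks: |TA| = 30.50 ✓; |LD| = 8.800 ✓; ∠(LD, DE) = 90.00° ✓; |DE| = 23.40 ✓; |TE| = 39.97 ✓.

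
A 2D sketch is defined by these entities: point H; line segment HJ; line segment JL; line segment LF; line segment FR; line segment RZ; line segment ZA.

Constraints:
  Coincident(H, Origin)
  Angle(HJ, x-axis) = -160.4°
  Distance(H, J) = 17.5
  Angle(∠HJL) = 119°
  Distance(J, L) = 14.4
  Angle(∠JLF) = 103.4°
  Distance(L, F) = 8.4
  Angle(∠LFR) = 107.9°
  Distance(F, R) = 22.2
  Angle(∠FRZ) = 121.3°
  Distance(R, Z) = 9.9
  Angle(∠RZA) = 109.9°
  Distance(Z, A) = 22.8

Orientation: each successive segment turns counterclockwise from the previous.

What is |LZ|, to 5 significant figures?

29.929

H is at the origin; HJ runs at -160.4° with length 17.5, so J = (-16.486, -5.8704). ∠HJL = 119.0° gives JL at -99.400° from the x-axis; with |JL| = 14.4, L = (-18.838, -20.077). ∠JLF = 103.4° gives LF at -22.800° from the x-axis; with |LF| = 8.4, F = (-11.094, -23.332). ∠LFR = 107.9° gives FR at 49.300° from the x-axis; with |FR| = 22.2, R = (3.3823, -6.5016). ∠FRZ = 121.3° gives RZ at 108.00° from the x-axis; with |RZ| = 9.9, Z = (0.32307, 2.9139). Then |LZ| = |Z − L| = 29.929.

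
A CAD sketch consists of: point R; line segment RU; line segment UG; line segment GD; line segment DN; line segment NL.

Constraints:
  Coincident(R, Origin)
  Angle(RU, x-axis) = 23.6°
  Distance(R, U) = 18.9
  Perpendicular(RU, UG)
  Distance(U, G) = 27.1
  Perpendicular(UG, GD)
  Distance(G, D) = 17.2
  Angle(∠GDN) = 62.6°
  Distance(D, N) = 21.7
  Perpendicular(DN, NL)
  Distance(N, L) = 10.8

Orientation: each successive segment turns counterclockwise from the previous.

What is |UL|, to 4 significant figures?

13.02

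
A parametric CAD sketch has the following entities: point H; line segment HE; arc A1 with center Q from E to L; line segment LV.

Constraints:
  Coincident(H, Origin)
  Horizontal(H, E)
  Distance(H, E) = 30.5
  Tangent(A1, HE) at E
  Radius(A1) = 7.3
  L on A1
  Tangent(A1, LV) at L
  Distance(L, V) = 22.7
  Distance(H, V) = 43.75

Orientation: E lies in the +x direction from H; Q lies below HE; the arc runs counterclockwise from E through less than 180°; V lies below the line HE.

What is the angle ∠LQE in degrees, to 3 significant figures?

108°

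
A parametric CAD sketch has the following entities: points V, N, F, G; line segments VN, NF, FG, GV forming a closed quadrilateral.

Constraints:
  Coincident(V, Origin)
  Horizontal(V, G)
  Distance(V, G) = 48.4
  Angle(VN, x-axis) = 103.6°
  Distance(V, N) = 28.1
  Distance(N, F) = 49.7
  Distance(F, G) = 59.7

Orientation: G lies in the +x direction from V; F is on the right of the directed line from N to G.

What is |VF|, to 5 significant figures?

23.439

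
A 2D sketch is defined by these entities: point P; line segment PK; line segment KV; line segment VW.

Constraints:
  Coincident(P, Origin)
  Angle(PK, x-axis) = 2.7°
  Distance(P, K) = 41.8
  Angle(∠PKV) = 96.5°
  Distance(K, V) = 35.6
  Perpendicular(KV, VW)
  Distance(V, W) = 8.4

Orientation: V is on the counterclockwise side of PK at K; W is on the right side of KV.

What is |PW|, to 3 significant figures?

64.2

P is at the origin; PK runs at 2.7° with length 41.8, so K = 41.8·(cos 2.7°, sin 2.7°) = (41.8, 1.97). ∠PKV = 96.5°, so KV runs at 2.7° + (180° − 96.5°) = 86.2° from the x-axis; with |KV| = 35.6, V = K + 35.6·(cos 86.2°, sin 86.2°) = (44.1, 37.5). KV is perpendicular to VW; with |VW| = 8.4 on the right of KV, W = V + 8.4·(0.998, -0.0663) = (52.5, 36.9). Then |PW| = |W − P| = 64.2.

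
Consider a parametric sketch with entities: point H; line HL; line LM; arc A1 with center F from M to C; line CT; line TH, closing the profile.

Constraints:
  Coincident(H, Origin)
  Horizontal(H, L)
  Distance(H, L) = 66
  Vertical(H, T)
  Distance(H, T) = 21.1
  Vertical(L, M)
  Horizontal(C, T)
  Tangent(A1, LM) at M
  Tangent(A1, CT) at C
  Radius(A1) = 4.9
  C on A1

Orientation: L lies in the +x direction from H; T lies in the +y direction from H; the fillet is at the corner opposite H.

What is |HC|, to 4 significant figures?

64.64

H is at the origin; H and L share the same y with |HL| = 66.0 and L on the +x side, so L = (66.00, 0.000). H and T share the same x with |HT| = 21.1 and T on the +y side, so T = (0.000, 21.10). The virtual corner opposite H is at (66.00, 21.10). Since A1 is tangent to LM there, FM ⟂ LM and tangency of A1 to CT means the radius FC is perpendicular to CT, with radius 4.9, so the center F sits 4.9 in from both sides at F = (61.10, 16.20). That places the tangent points at M = (66.00, 16.20) on LM and C = (61.10, 21.10) on CT. Then |HC| = |C − H| = 64.64.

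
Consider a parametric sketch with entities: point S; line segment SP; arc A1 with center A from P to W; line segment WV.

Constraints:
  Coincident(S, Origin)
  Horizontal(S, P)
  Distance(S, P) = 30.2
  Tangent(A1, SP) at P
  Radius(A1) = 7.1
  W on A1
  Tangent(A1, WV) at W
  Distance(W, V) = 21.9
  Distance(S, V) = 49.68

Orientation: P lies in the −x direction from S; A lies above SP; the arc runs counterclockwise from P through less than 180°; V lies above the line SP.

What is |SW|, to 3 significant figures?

28.3

S is at the origin; S and P share the same y with |SP| = 30.2 and P on the −x side, so P = (-30.2, 0.00). A1 meets SP tangentially, so AP is at right angles to SP, so A = P + (0, 7.1) = (-30.2, 7.10). Since AW ⟂ WV (tangency), |AV| = √(7.1² + 21.9²) = 23.0 regardless of where W sits on A1. So V lies on both circle(S, 49.68) and circle(A, 23.0); the above-SP intersection is V = (-41.7, 27.1). W is the foot of the tangent from V: W = (-25.4, 12.4).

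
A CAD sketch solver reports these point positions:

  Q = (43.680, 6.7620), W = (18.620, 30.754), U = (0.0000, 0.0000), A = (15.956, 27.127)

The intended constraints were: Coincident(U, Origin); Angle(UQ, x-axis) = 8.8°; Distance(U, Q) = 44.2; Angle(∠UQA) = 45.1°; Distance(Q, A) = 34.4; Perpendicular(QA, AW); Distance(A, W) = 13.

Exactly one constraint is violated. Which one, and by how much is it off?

Distance(A, W) = 13 — off by 8.50.

U = (0.00, 0.00) ✓; UQ at 8.800° ✓; |UQ| = 44.20 ✓; ∠UQA = 45.10° ✓; |QA| = 34.40 ✓; ∠(QA, AW) = 90.00° ✓; |AW| = 4.500 ✗.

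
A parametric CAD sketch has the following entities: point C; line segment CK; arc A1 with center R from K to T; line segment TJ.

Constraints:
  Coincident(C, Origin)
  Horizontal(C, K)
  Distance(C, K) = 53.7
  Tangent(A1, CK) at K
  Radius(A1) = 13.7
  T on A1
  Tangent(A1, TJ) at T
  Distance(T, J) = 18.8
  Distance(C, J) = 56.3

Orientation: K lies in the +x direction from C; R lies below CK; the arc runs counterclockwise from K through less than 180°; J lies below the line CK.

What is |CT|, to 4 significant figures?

43.55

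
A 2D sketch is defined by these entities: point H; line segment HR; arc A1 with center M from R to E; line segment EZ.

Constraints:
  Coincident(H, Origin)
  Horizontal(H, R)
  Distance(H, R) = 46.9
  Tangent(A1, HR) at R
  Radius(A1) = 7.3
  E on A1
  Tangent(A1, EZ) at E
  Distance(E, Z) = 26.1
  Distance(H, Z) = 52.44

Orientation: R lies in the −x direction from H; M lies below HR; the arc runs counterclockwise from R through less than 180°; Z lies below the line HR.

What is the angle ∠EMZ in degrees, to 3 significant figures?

74.4°

H is at the origin; HR is horizontal with |HR| = 46.9 and R on the −x side, so R = (-46.9, 0.00). The tangent condition forces MR to be normal to HR, so M = R + (0, -7.3) = (-46.9, -7.30). Since ME ⟂ EZ (tangency), |MZ| = √(7.3² + 26.1²) = 27.1 regardless of where E sits on A1. So Z lies on both circle(H, 52.44) and circle(M, 27.1); the below-HR intersection is Z = (-40.3, -33.6). E is the foot of the tangent from Z: E = (-53.2, -10.9).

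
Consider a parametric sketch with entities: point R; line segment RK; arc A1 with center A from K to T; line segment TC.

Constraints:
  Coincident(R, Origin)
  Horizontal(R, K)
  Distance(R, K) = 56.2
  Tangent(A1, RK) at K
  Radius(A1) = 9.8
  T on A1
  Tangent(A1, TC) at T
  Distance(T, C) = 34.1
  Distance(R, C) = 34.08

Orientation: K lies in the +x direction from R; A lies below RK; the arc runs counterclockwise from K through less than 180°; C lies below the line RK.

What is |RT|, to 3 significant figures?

49.9

Checks: R = (0.00, 0.00) ✓; ∠(AK, KR) = 90.00° ✓; |AT| = 9.800 ✓; ∠(AT, TC) = 90.00° ✓; |TC| = 34.10 ✓; |RC| = 34.08 ✓.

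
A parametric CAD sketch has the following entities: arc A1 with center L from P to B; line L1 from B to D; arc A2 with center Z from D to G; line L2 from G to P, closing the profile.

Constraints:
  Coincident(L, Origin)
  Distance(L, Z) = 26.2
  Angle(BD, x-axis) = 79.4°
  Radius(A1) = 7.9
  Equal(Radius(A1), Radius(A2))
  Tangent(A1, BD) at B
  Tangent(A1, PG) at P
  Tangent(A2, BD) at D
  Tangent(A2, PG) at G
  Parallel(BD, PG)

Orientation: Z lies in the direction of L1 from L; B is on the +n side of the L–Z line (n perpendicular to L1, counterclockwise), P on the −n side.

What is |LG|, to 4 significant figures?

27.37

The slot axis is L1's direction at 79.4°, so u = (cos 79.4°, sin 79.4°) = (0.1840, 0.9829) and n = (−sin 79.4°, cos 79.4°) = (-0.9829, 0.1840). L is at the origin and Z lies 26.2 along u from L, so Z = 26.2·u = (4.820, 25.75). Tangency of A1 to both parallel lines with radius 7.9 puts B and P at L ± 7.9·n: B = (-7.765, 1.453), P = (7.765, -1.453). Equal radii place D and G the same way about Z: D = Z + 7.9·n = (-2.946, 27.21), G = Z − 7.9·n = (12.58, 24.30). Then |LG| = |G − L| = 27.37.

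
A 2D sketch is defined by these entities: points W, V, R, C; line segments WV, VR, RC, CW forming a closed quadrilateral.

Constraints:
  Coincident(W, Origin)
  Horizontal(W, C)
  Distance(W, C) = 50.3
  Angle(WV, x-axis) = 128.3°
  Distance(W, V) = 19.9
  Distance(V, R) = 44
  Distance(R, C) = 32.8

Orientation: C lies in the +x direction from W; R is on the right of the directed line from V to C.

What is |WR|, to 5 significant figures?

24.640

Checks: |VR| = 44.00 ✓; |RC| = 32.80 ✓.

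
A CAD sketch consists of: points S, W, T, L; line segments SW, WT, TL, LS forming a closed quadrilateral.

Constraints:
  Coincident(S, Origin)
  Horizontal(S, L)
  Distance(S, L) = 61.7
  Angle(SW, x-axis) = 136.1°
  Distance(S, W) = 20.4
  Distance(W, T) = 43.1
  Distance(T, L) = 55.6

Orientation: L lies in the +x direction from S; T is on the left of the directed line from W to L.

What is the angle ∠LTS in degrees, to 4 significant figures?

75.89°

Checks: |WT| = 43.10 ✓; |TL| = 55.60 ✓.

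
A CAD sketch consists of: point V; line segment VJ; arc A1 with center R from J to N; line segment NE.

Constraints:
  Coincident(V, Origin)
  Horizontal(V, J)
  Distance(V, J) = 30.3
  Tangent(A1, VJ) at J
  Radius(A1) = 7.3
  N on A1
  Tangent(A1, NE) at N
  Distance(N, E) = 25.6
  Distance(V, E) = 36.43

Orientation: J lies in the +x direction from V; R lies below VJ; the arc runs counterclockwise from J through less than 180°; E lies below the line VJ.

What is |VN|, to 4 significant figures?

23.89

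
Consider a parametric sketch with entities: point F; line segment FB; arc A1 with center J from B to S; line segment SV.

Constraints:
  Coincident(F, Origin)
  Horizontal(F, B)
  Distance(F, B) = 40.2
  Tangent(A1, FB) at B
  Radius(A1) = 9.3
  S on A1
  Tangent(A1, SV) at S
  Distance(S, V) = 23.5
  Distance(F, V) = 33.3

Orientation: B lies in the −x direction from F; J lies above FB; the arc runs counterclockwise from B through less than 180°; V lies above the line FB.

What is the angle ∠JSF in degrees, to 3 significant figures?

161°

Checks: |JS| = 9.300 ✓; ∠(JS, SV) = 90.00° ✓; |SV| = 23.50 ✓; |FV| = 33.30 ✓.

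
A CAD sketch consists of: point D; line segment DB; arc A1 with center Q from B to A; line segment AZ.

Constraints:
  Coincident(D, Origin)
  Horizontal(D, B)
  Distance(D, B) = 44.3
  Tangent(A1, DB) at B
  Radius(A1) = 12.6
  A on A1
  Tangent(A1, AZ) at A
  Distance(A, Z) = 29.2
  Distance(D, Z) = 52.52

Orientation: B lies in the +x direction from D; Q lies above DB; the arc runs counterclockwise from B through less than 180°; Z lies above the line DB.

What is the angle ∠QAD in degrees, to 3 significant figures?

24.2°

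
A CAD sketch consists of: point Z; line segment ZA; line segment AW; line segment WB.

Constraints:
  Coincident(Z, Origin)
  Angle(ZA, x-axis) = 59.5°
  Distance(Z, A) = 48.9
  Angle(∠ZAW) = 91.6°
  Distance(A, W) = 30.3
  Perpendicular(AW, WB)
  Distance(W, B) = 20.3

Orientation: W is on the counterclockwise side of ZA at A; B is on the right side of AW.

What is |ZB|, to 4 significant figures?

76.08

Z is at the origin; ZA runs at 59.5° with length 48.9, so A = 48.9·(cos 59.5°, sin 59.5°) = (24.82, 42.13). ∠ZAW = 91.6°, so AW runs at 59.5° + (180° − 91.6°) = 147.9° from the x-axis; with |AW| = 30.3, W = A + 30.3·(cos 147.9°, sin 147.9°) = (-0.8492, 58.24). AW ⟂ WB; with |WB| = 20.3 on the right of AW, B = W + 20.3·(0.5314, 0.8471) = (9.938, 75.43). Then |ZB| = |B − Z| = 76.08.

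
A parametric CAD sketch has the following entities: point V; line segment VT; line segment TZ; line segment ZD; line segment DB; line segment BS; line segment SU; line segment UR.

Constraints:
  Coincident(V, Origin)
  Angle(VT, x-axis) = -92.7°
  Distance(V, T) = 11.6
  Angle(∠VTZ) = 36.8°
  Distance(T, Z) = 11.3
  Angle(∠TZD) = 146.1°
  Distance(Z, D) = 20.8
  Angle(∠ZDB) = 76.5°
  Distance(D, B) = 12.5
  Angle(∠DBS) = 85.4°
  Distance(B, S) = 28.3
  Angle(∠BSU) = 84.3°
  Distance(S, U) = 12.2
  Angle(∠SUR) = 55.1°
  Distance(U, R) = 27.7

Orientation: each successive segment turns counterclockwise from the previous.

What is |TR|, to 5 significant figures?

21.878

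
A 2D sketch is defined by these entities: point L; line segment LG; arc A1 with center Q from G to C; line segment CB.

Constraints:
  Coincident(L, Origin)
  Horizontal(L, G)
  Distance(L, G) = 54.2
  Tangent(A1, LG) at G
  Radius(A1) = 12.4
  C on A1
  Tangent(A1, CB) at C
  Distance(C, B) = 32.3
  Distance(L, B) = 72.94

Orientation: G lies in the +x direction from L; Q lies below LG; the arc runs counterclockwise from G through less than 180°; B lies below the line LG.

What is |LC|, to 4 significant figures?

46.23

Checks: L = (0.00, 0.00) ✓; |QC| = 12.40 ✓; ∠(QC, CB) = 90.00° ✓; |CB| = 32.30 ✓; |LB| = 72.94 ✓.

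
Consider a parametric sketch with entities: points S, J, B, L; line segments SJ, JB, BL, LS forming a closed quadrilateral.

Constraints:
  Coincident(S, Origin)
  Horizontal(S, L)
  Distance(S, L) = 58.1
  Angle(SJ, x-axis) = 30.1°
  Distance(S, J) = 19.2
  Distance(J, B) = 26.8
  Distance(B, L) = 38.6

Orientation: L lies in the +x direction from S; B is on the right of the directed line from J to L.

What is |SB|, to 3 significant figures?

28.3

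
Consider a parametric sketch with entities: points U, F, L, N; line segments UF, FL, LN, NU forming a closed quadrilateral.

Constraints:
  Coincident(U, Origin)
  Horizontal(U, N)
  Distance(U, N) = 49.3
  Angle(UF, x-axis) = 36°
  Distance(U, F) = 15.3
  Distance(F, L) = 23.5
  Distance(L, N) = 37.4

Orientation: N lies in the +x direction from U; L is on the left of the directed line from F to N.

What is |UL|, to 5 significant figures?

38.193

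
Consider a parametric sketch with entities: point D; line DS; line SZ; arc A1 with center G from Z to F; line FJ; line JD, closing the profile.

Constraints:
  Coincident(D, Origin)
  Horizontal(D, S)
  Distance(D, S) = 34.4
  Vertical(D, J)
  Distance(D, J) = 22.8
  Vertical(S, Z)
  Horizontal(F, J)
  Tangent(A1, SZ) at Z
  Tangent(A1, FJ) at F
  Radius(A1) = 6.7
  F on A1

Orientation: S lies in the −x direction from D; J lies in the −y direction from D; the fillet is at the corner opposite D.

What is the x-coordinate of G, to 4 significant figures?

-27.70

D is at the origin; DS is horizontal with |DS| = 34.4 and S on the −x side, so S = (-34.40, 0.000). DJ is vertical with |DJ| = 22.8 and J on the −y side, so J = (0.000, -22.80). The virtual corner opposite D is at (-34.40, -22.80). A1 meets SZ tangentially, so GZ is at right angles to SZ and tangency of A1 to FJ means the radius GF is perpendicular to FJ, with radius 6.7, so the center G sits 6.7 in from both sides at G = (-27.70, -16.10). So G.x = -27.70.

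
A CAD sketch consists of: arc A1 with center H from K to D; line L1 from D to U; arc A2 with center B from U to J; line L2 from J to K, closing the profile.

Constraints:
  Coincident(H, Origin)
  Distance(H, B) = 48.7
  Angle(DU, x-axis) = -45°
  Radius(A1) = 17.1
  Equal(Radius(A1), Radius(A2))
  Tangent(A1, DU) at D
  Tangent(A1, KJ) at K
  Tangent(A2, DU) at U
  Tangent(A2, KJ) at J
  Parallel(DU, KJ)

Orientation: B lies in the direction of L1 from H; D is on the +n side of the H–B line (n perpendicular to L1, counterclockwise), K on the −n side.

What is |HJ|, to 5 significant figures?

51.615

The slot axis is L1's direction at -45.0°, so u = (cos -45.0°, sin -45.0°) = (0.70711, -0.70711) and n = (−sin -45.0°, cos -45.0°) = (0.70711, 0.70711). H is at the origin and B lies 48.7 along u from H, so B = 48.7·u = (34.436, -34.436). Tangency of A1 to both parallel lines with radius 17.1 puts D and K at H ± 17.1·n: D = (12.092, 12.092), K = (-12.092, -12.092). Equal radii place U and J the same way about B: U = B + 17.1·n = (46.528, -22.345), J = B − 17.1·n = (22.345, -46.528). Then |HJ| = |J − H| = 51.615.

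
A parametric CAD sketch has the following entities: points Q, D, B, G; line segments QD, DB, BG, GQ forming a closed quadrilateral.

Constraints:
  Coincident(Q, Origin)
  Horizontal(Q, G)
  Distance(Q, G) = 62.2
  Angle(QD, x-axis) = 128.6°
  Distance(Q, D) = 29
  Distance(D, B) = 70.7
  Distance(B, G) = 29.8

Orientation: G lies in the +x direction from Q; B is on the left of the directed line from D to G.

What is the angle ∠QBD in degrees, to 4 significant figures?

23.80°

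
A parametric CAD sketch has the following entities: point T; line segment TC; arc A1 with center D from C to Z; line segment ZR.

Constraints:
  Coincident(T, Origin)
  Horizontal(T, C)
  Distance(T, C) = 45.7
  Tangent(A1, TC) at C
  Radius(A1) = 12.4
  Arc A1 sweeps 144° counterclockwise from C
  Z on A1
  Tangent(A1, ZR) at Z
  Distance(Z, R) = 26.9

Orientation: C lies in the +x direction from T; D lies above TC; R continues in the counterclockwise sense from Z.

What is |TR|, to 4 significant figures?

49.37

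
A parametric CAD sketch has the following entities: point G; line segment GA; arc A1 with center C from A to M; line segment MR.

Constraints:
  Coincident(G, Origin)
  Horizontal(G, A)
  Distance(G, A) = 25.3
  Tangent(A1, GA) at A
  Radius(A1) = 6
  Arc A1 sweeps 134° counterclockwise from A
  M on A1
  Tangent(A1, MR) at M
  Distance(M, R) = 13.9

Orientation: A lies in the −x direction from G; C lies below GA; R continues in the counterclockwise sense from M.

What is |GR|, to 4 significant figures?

28.37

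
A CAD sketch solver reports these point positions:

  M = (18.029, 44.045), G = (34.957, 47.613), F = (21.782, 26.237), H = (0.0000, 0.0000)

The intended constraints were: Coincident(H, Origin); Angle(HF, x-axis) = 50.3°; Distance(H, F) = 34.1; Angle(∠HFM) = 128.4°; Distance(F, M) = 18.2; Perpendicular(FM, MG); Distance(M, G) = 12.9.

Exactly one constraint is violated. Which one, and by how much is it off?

Distance(M, G) = 12.9 — off by 4.40.

H = (0.00, 0.00) ✓; HF at 50.30° ✓; |HF| = 34.10 ✓; ∠HFM = 128.4° ✓; |FM| = 18.20 ✓; ∠(FM, MG) = 90.00° ✓; |MG| = 17.30 ✗.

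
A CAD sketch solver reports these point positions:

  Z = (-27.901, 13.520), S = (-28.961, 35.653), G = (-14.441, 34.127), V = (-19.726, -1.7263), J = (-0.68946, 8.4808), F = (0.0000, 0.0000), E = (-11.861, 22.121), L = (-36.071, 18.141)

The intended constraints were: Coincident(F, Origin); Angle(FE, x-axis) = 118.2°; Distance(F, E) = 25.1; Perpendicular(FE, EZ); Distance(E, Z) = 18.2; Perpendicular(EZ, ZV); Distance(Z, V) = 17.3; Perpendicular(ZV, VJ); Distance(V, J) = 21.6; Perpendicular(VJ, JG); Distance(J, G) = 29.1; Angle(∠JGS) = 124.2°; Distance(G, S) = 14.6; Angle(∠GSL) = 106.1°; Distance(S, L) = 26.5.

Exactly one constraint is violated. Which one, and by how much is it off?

Distance(S, L) = 26.5 — off by 7.60.

F = (0.00, 0.00) ✓; FE at 118.2° ✓; |FE| = 25.10 ✓; ∠(FE, EZ) = 90.00° ✓; |EZ| = 18.20 ✓; ∠(EZ, ZV) = 90.00° ✓; |ZV| = 17.30 ✓; ∠(ZV, VJ) = 90.00° ✓; |VJ| = 21.60 ✓; ∠(VJ, JG) = 90.00° ✓; |JG| = 29.10 ✓; ∠JGS = 124.2° ✓; |GS| = 14.60 ✓; ∠GSL = 106.1° ✓; |SL| = 18.90 ✗.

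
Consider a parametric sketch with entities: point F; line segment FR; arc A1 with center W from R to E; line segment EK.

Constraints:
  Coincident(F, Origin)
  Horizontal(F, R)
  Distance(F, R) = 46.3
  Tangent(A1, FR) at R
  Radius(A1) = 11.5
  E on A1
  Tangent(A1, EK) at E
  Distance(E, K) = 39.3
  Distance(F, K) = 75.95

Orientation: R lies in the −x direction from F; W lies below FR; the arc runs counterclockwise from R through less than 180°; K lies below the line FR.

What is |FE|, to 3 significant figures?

59.0

F is at the origin; FR is horizontal with |FR| = 46.3 and R on the −x side, so R = (-46.3, 0.00). The tangent condition forces WR to be normal to FR, so W = R + (0, -11.5) = (-46.3, -11.5). Since WE ⟂ EK (tangency), |WK| = √(11.5² + 39.3²) = 40.9 regardless of where E sits on A1. So K lies on both circle(F, 75.95) and circle(W, 40.9); the below-FR intersection is K = (-56.0, -51.3). E is the foot of the tangent from K: E = (-57.8, -12.0).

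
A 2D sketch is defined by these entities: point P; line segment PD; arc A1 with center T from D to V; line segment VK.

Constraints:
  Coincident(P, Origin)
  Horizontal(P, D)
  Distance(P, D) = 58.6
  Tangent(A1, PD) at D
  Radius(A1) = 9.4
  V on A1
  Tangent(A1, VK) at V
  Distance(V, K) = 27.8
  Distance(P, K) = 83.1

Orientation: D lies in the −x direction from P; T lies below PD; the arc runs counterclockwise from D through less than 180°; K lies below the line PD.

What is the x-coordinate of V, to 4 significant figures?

-67.51

Checks: |TV| = 9.400 ✓; ∠(TV, VK) = 90.00° ✓; |VK| = 27.80 ✓; |PK| = 83.10 ✓.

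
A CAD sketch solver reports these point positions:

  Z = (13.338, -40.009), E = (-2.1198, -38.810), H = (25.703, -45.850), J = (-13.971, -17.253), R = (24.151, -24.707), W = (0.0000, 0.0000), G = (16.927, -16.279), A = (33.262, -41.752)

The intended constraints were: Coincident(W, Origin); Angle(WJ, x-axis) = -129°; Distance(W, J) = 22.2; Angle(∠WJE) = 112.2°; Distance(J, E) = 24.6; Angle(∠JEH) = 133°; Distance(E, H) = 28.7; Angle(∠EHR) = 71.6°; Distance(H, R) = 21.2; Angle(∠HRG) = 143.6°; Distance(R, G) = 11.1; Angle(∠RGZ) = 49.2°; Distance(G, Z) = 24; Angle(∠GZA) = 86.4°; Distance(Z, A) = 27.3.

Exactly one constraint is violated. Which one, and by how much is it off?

Distance(Z, A) = 27.3 — off by 7.30.

W = (0.00, 0.00) ✓; WJ at -129.0° ✓; |WJ| = 22.20 ✓; ∠WJE = 112.2° ✓; |JE| = 24.60 ✓; ∠JEH = 133.0° ✓; |EH| = 28.70 ✓; ∠EHR = 71.60° ✓; |HR| = 21.20 ✓; ∠HRG = 143.6° ✓; |RG| = 11.10 ✓; ∠RGZ = 49.20° ✓; |GZ| = 24.00 ✓; ∠GZA = 86.40° ✓; |ZA| = 20.00 ✗.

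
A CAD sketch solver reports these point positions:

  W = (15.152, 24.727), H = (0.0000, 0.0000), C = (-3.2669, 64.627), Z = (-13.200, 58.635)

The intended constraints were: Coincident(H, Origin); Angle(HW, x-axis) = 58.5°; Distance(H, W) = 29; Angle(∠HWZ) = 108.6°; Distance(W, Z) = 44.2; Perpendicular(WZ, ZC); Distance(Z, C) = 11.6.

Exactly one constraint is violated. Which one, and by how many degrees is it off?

Perpendicular(WZ, ZC) — off by 8.80°.

H = (0.00, 0.00) ✓; HW at 58.50° ✓; |HW| = 29.00 ✓; ∠HWZ = 108.6° ✓; |WZ| = 44.20 ✓; ∠(WZ, ZC) = 98.80° ✗; |ZC| = 11.60 ✓.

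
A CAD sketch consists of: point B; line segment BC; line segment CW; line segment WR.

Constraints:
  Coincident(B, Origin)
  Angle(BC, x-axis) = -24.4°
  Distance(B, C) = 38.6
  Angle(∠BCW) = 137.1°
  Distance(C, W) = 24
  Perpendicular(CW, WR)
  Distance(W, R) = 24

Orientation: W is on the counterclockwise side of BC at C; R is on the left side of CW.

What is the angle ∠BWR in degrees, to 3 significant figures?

63.3°

B is at the origin; BC runs at -24.4° with length 38.6, so C = 38.6·(cos -24.4°, sin -24.4°) = (35.2, -15.9). ∠BCW = 137.1°, so CW runs at -24.4° + (180° − 137.1°) = 18.5° from the x-axis; with |CW| = 24.0, W = C + 24.0·(cos 18.5°, sin 18.5°) = (57.9, -8.33). The perpendicularity gives WR at right angles to CW; with |WR| = 24.0 on the left of CW, R = W + 24.0·(-0.317, 0.948) = (50.3, 14.4). Then cos ∠BWR = WB·WR / (|WB||WR|), giving 63.3°.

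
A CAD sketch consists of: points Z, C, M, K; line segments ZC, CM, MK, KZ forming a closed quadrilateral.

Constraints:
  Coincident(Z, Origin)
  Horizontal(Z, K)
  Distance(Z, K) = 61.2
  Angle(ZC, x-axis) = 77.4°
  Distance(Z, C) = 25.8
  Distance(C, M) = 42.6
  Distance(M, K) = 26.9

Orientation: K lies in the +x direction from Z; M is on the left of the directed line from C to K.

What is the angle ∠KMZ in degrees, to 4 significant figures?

92.87°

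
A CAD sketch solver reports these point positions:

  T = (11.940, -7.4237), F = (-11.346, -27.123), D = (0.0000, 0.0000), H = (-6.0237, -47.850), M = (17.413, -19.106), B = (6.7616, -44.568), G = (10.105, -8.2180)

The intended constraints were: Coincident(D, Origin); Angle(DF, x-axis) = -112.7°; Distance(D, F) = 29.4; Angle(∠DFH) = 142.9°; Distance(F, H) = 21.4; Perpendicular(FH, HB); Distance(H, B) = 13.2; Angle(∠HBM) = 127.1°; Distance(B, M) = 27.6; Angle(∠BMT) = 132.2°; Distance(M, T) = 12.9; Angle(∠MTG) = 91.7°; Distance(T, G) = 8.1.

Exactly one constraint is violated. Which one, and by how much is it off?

Distance(T, G) = 8.1 — off by 6.10.

D = (0.00, 0.00) ✓; DF at -112.7° ✓; |DF| = 29.40 ✓; ∠DFH = 142.9° ✓; |FH| = 21.40 ✓; ∠(FH, HB) = 90.00° ✓; |HB| = 13.20 ✓; ∠HBM = 127.1° ✓; |BM| = 27.60 ✓; ∠BMT = 132.2° ✓; |MT| = 12.90 ✓; ∠MTG = 91.70° ✓; |TG| = 2.000 ✗.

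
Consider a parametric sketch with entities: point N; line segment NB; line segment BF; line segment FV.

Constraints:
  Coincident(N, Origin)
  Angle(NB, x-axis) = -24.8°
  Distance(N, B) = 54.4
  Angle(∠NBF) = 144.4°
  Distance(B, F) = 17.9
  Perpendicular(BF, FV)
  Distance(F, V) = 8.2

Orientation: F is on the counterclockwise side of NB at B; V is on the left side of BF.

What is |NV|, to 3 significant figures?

66.4

∠NBF = 144.4°, so BF runs at -24.8° + (180° − 144.4°) = 10.8° from the x-axis; with |BF| = 17.9, F = B + 17.9·(cos 10.8°, sin 10.8°) = (67.0, -19.5). The perpendicularity gives FV at right angles to BF; with |FV| = 8.2 on the left of BF, V = F + 8.2·(-0.187, 0.982) = (65.4, -11.4). Then |NV| = |V − N| = 66.4.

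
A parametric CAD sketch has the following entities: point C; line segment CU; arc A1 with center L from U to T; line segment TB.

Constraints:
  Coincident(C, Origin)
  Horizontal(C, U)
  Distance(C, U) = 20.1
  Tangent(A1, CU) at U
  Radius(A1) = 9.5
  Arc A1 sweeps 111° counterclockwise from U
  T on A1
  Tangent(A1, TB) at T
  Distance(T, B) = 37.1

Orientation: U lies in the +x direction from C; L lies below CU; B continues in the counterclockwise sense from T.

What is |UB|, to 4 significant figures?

47.75

C is at the origin; CU is horizontal with |CU| = 20.1 and U on the +x side, so U = (20.10, 0.000). A1 meets CU tangentially, so LU is at right angles to CU, so L = U + (0, -9.5) = (20.10, -9.500). On A1, U sits at bearing 90° from L; a 111° counterclockwise sweep puts T at bearing 201°, so T = L + 9.5·(cos 201°, sin 201°) = (11.23, -12.90). Since A1 is tangent to TB there, LT ⟂ TB, so TB runs along (−sin 201°, cos 201°); with |TB| = 37.1, B = (24.53, -47.54). Then |UB| = |B − U| = 47.75.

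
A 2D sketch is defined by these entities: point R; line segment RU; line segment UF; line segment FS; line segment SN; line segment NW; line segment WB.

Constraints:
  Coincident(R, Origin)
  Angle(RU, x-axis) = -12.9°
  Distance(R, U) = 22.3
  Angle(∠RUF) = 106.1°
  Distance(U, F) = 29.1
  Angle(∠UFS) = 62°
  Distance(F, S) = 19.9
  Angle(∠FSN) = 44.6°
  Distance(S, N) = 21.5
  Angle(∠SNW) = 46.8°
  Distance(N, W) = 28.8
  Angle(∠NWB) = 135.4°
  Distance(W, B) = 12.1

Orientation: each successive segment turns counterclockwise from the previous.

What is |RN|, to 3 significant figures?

31.5

R is at the origin; RU runs at -12.9° with length 22.3, so U = (21.7, -4.98). ∠RUF = 106.1° gives UF at 61.0° from the x-axis; with |UF| = 29.1, F = (35.8, 20.5). ∠UFS = 62.0° gives FS at 179° from the x-axis; with |FS| = 19.9, S = (15.9, 20.8). ∠FSN = 44.6° gives SN at -45.6° from the x-axis; with |SN| = 21.5, N = (31.0, 5.46). Then |RN| = |N − R| = 31.5.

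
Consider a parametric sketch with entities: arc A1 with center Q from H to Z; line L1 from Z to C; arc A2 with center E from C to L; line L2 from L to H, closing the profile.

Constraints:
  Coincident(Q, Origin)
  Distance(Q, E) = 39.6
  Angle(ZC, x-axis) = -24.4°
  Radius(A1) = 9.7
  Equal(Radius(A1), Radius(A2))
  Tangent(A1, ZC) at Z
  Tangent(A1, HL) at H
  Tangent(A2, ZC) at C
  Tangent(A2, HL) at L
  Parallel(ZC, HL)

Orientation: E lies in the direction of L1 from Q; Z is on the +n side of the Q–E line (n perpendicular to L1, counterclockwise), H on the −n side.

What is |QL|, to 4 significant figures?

40.77

The slot axis is L1's direction at -24.4°, so u = (cos -24.4°, sin -24.4°) = (0.9107, -0.4131) and n = (−sin -24.4°, cos -24.4°) = (0.4131, 0.9107). Q is at the origin and E lies 39.6 along u from Q, so E = 39.6·u = (36.06, -16.36). Tangency of A1 to both parallel lines with radius 9.7 puts Z and H at Q ± 9.7·n: Z = (4.007, 8.834), H = (-4.007, -8.834). Equal radii place C and L the same way about E: C = E + 9.7·n = (40.07, -7.525), L = E − 9.7·n = (32.06, -25.19). Then |QL| = |L − Q| = 40.77.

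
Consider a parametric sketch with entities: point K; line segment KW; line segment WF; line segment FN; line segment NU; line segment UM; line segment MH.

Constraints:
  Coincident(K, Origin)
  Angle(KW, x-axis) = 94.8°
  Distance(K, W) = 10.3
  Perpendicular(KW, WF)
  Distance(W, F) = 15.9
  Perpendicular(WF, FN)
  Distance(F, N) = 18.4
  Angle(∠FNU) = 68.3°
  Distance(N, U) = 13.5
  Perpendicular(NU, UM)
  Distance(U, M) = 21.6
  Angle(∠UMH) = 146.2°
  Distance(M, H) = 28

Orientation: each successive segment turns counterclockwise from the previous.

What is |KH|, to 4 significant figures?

47.56

K is at the origin; KW runs at 94.8° with length 10.3, so W = (-0.8619, 10.26). The perpendicularity gives WF at right angles to KW, so WF runs at -175.2°; with |WF| = 15.9, F = (-16.71, 8.933). The perpendicularity gives FN at right angles to WF, so FN runs at -85.20°; with |FN| = 18.4, N = (-15.17, -9.402). ∠FNU = 68.3° gives NU at 26.50° from the x-axis; with |NU| = 13.5, U = (-3.085, -3.378). NU is perpendicular to UM, so UM runs at 116.5°; with |UM| = 21.6, M = (-12.72, 15.95). ∠UMH = 146.2° gives MH at 150.3° from the x-axis; with |MH| = 28.0, H = (-37.04, 29.83). Then |KH| = |H − K| = 47.56.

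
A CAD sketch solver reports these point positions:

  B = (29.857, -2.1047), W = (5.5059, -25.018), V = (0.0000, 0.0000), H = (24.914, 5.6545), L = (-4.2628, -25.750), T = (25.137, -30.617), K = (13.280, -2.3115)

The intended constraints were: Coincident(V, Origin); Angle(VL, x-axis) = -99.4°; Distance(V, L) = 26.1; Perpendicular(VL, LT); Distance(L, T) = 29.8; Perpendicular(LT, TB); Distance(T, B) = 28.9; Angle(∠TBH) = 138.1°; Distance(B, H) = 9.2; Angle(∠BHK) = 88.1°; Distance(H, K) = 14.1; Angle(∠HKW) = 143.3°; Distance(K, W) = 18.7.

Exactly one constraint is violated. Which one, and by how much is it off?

Distance(K, W) = 18.7 — off by 5.30.

V = (0.00, 0.00) ✓; VL at -99.40° ✓; |VL| = 26.10 ✓; ∠(VL, LT) = 90.00° ✓; |LT| = 29.80 ✓; ∠(LT, TB) = 90.00° ✓; |TB| = 28.90 ✓; ∠TBH = 138.1° ✓; |BH| = 9.200 ✓; ∠BHK = 88.10° ✓; |HK| = 14.10 ✓; ∠HKW = 143.3° ✓; |KW| = 24.00 ✗.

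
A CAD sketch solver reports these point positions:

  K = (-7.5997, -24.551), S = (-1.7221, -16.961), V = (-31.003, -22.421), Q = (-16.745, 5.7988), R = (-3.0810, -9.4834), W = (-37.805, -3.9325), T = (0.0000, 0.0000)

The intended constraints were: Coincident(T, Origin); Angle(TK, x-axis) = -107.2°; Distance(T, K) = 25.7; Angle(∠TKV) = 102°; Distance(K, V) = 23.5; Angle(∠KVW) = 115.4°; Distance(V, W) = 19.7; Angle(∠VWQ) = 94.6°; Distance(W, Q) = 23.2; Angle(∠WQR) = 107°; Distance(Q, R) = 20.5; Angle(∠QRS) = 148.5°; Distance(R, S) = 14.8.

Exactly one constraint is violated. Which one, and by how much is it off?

Distance(R, S) = 14.8 — off by 7.20.

T = (0.00, 0.00) ✓; TK at -107.2° ✓; |TK| = 25.70 ✓; ∠TKV = 102.0° ✓; |KV| = 23.50 ✓; ∠KVW = 115.4° ✓; |VW| = 19.70 ✓; ∠VWQ = 94.60° ✓; |WQ| = 23.20 ✓; ∠WQR = 107.0° ✓; |QR| = 20.50 ✓; ∠QRS = 148.5° ✓; |RS| = 7.600 ✗.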